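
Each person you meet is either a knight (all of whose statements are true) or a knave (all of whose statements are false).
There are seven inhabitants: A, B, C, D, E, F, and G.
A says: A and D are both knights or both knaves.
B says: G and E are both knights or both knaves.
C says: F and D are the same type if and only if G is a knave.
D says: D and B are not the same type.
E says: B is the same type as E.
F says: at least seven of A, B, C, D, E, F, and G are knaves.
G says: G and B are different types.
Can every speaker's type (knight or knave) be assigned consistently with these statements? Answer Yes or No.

No

Checking all 128 assignments, each has at least one speaker whose statement's truth value contradicts their type.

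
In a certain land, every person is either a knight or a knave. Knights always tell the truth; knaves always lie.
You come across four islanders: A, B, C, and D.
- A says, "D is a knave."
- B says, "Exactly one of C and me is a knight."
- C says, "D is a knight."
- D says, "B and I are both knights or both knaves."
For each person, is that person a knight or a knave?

Since A is a knight, "D is a knave" needs to be True, which holds.
B (knight): "exactly one of C and me is a knight" — True. ✓
As a knave, C's statement "D is a knight" should be False; it is.
As a knave, D's statement "B and I are both knights or both knaves" should be False; it is.

A is a knight, B is a knight, C is a knave, and D is a knave.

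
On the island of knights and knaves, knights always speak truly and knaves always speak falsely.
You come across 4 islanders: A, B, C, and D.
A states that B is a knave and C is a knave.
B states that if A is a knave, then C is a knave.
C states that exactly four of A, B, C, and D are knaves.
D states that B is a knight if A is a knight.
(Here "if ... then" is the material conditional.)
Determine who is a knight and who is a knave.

Suppose A is a knight. Then A's statement "B is a knave and C is a knave" would have to be true. Checking the 8 ways to assign the others, none is consistent with every speaker.
(For instance, with B=knight, C=knave, D=knight, A's claim "B is a knave and C is a knave" comes out false where it would need to be true.)
So A must be a knave, making "B is a knave and C is a knave" false. Taking A=knave, B=knight, C=knave, D=knight, each remaining statement checks out:
  B (knight): "if A is a knave, then C is a knave" — true. ✓
  C (knave): "exactly four of A, B, C, and D are knaves" — false. ✓
  D (knight): "B is a knight if A is a knight" — true. ✓
This is the unique consistent assignment.

A is a knave, B is a knight, C is a knave, and D is a knight.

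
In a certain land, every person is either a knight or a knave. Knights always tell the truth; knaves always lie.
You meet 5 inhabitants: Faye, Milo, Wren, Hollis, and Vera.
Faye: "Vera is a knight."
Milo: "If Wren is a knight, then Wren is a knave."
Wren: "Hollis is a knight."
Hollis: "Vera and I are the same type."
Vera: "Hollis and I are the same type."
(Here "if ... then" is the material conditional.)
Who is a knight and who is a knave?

Suppose Faye is a knave. Then Faye's statement "Vera is a knight" would have to be false. Checking the 16 ways to assign the others, none is consistent with every speaker.
(For instance, with Milo=knave, Wren=knight, Hollis=knight, Vera=knight, Faye's claim "Vera is a knight" comes out true where it would need to be false.)
So Faye must be a knight, making "Vera is a knight" true. Taking Faye=knight, Milo=knave, Wren=knight, Hollis=knight, Vera=knight, each remaining statement checks out:
  Milo (knave): "if Wren is a knight, then Wren is a knave" — false. ✓
  Wren (knight): "Hollis is a knight" — true. ✓
  Hollis (knight): "Vera and I are the same type" — true. ✓
  Vera (knight): "Hollis and I are the same type" — true. ✓
This is the unique consistent assignment.

Faye is a knight, Milo is a knave, Wren is a knight, Hollis is a knight, and Vera is a knight.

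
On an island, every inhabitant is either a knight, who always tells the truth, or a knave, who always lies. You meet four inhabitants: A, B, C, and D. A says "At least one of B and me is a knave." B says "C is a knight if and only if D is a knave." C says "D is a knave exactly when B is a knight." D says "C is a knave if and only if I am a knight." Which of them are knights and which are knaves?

A is a knight, B is a knave, C is a knave, and D is a knave.

As a knight, A's statement "at least one of B and me is a knave" should be true; it is.
B is a knave, so "C is a knight if and only if D is a knave" must be false — and it is.
C (knave): "D is a knave exactly when B is a knight" — false. ✓
As a knave, D's statement "C is a knave if and only if I am a knight" should be false; it is.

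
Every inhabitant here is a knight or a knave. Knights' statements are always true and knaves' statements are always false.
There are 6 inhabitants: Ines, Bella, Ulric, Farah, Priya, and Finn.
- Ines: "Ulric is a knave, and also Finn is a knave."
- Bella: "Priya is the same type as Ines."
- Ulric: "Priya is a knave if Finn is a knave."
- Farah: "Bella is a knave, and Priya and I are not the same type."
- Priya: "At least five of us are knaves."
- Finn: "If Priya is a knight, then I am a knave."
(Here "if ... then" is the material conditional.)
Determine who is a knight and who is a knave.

Knights: Bella, Ulric, and Finn. Knaves: Ines, Farah, and Priya.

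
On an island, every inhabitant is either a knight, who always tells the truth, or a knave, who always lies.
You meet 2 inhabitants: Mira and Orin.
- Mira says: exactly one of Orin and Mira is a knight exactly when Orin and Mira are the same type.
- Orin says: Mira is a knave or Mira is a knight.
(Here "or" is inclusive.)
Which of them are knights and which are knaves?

Knights: Orin. Knaves: Mira.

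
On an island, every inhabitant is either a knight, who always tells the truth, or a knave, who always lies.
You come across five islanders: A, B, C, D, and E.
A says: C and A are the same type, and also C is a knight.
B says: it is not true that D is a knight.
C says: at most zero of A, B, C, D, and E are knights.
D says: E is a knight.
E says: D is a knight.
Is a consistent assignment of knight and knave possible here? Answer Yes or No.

Yes

One consistent assignment: A=knave, B=knight, C=knave, D=knave, E=knave.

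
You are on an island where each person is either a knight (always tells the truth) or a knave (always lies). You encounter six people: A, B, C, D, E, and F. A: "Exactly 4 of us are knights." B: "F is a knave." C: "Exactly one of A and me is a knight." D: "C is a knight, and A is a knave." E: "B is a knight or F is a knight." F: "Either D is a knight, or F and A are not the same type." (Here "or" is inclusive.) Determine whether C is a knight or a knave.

C is a knave.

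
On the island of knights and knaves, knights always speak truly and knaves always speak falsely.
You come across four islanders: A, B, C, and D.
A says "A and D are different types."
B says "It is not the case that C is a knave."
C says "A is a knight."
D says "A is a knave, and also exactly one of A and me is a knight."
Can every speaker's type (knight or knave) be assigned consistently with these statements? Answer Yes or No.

Yes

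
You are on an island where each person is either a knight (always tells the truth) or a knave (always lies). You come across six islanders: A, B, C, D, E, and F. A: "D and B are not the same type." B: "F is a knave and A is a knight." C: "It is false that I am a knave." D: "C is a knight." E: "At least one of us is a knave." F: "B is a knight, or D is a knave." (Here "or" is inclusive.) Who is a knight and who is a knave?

A is a knave, B is a knave, C is a knave, D is a knave, E is a knight, and F is a knight.

A is a knave; "D and B are not the same type" is false, as required.
As a knave, B's statement "F is a knave and A is a knight" should be false; it is.
C (knave): "it is false that I am a knave" — false. ✓
D is a knave; "C is a knight" is false, as required.
E (knight): "at least one of us is a knave" — true. ✓
F (knight): "B is a knight, or D is a knave" — true. ✓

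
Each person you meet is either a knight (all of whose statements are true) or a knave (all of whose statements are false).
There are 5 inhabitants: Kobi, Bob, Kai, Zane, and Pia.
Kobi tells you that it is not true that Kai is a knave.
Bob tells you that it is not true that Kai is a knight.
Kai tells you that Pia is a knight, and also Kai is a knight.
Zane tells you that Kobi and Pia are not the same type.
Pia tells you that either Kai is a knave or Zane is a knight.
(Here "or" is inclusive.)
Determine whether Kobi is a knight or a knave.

Kobi is a knave.

Consistent assignments: {Kobi=knave, Bob=knight, Kai=knave, Zane=knight, Pia=knight}
In every consistent assignment, Kobi is a knave.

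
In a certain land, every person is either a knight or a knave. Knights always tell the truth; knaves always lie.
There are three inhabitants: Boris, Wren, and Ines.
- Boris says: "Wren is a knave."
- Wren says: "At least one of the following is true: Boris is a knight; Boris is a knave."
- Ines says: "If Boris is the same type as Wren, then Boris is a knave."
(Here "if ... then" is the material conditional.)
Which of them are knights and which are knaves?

Suppose Boris is a knight. Then Boris's statement "Wren is a knave" would have to be true. Checking the 4 ways to assign the others, none is consistent with every speaker.
(For instance, with Wren=knight, Ines=knight, Boris's claim "Wren is a knave" comes out false where it would need to be true.)
So Boris must be a knave, making "Wren is a knave" false. Taking Boris=knave, Wren=knight, Ines=knight, each remaining statement checks out:
  Wren (knight): "at least one of the following is true: Boris is a knight; Boris is a knave" — true. ✓
  Ines (knight): "if Boris is the same type as Wren, then Boris is a knave" — true. ✓
This is the unique consistent assignment.

Boris is a knave, Wren is a knight, and Ines is a knight.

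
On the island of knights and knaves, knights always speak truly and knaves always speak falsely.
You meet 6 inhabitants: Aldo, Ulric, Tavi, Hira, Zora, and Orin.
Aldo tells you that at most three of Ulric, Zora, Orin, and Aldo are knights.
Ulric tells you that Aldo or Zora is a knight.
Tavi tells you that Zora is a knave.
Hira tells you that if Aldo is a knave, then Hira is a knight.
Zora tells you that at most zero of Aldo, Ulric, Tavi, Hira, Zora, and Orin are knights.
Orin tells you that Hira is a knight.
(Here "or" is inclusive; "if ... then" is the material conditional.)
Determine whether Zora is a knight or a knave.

Zora is a knave.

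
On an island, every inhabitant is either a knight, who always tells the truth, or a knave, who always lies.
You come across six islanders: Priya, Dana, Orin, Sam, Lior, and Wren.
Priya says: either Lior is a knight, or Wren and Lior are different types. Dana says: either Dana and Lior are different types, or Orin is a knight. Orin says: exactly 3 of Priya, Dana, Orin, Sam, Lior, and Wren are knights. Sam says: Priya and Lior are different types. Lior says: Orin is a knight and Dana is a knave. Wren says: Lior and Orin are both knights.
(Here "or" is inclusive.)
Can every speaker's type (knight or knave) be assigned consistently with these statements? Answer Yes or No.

One consistent assignment: Priya=knave, Dana=knight, Orin=knave, Sam=knave, Lior=knave, Wren=knave.

Yes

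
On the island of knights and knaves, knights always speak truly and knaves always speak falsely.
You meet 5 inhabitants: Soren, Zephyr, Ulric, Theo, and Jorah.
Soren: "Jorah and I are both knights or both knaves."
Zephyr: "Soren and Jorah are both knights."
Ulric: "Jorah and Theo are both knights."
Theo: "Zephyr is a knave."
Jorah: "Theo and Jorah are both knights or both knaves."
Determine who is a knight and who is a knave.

Since Soren is a knave, "Jorah and I are both knights or both knaves" needs to be False, which holds.
Zephyr is a knave; "Soren and Jorah are both knights" is False, as required.
Ulric is a knight, and the claim "Jorah and Theo are both knights" is indeed true.
Theo is a knight; "Zephyr is a knave" is true, as required.
Jorah is a knight, so "Theo and Jorah are both knights or both knaves" must be true — and it is.

Soren is a knave, Zephyr is a knave, Ulric is a knight, Theo is a knight, and Jorah is a knight.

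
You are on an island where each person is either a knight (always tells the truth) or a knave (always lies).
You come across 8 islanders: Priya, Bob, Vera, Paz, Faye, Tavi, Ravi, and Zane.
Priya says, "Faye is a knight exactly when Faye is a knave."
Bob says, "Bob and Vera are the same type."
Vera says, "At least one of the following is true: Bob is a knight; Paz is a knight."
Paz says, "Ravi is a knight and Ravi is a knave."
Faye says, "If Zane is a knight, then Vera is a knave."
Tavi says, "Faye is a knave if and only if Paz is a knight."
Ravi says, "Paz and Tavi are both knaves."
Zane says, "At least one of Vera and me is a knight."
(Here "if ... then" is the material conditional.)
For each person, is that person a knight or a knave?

Knights: Bob, Vera, Ravi, and Zane. Knaves: Priya, Paz, Faye, and Tavi.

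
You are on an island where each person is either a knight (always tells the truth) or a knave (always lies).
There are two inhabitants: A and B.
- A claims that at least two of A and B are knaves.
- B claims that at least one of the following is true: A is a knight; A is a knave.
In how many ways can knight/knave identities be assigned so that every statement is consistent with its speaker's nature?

Consistent assignments:
  A=knave, B=knight

1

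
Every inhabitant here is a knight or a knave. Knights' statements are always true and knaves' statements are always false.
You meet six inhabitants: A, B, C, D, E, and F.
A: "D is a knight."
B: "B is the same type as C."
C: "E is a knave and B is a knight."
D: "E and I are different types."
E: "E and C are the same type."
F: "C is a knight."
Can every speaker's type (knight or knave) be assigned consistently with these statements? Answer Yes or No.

One consistent assignment: A=knight, B=knight, C=knight, D=knight, E=knave, F=knight.

Yes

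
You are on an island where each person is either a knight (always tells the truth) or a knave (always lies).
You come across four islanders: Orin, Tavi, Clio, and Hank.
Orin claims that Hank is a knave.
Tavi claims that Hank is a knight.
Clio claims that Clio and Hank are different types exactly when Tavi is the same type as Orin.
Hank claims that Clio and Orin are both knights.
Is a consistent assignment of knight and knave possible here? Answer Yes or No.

No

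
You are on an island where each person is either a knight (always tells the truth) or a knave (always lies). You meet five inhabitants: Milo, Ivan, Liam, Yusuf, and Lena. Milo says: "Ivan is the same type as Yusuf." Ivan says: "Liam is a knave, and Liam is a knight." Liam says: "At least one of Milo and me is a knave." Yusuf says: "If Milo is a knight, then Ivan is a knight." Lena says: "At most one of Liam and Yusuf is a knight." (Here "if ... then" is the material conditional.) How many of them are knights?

2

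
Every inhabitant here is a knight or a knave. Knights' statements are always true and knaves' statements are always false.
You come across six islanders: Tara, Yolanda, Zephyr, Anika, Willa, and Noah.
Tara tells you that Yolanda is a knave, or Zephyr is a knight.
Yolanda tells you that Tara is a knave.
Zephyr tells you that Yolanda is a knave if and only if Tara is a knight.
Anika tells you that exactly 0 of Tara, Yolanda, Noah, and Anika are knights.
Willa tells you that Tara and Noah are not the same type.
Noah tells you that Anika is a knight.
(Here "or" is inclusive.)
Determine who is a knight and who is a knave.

Tara is a knight, and the claim "Yolanda is a knave, or Zephyr is a knight" is indeed true.
Yolanda is a knave, and the claim "Tara is a knave" is indeed false.
Zephyr is a knight, and the claim "Yolanda is a knave if and only if Tara is a knight" is indeed true.
Anika is a knave, and the claim "exactly 0 of Tara, Yolanda, Noah, and Anika are knights" is indeed false.
Willa is a knight, and the claim "Tara and Noah are not the same type" is indeed true.
As a knave, Noah's statement "Anika is a knight" should be false; it is.

Tara is a knight, Yolanda is a knave, Zephyr is a knight, Anika is a knave, Willa is a knight, and Noah is a knave.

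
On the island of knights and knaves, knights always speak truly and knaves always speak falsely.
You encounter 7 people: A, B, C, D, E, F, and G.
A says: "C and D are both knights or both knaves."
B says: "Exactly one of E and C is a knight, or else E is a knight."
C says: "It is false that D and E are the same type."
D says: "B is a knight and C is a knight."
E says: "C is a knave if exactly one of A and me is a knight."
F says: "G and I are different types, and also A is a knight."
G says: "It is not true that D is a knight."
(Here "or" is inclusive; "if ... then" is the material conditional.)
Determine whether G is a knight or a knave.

Consistent assignments: {A=knight, B=knight, C=knight, D=knight, E=knave, F=knight, G=knave}; {A=knight, B=knight, C=knight, D=knight, E=knave, F=knave, G=knave}
In every consistent assignment, G is a knave.

G is a knave.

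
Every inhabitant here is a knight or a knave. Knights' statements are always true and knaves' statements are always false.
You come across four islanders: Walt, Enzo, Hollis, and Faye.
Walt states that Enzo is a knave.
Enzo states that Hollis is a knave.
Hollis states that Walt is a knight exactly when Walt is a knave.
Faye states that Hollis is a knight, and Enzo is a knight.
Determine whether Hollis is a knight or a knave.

Hollis is a knave.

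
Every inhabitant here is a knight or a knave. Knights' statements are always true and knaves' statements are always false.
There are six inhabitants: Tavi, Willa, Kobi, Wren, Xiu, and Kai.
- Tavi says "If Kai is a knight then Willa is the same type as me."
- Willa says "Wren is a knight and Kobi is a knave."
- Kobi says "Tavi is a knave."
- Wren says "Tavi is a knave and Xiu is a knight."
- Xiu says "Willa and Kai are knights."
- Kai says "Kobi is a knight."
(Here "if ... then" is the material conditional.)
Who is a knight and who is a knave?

Tavi is a knight, Willa is a knave, Kobi is a knave, Wren is a knave, Xiu is a knave, and Kai is a knave.

Since Tavi is a knight, "if Kai is a knight then Willa is the same type as me" needs to be True, which holds.
Willa is a knave, and the claim "Wren is a knight and Kobi is a knave" is indeed False.
Kobi is a knave, and the claim "Tavi is a knave" is indeed False.
Wren is a knave; "Tavi is a knave and Xiu is a knight" is False, as required.
Xiu is a knave; "Willa and Kai are knights" is False, as required.
Since Kai is a knave, "Kobi is a knight" needs to be False, which holds.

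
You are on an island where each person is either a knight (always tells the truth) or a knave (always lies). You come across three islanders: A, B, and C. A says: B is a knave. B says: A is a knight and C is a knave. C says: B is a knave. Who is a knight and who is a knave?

A is a knight, B is a knave, and C is a knight.

A is a knight; "B is a knave" is True, as required.
B is a knave, so "A is a knight and C is a knave" must be False — and it is.
C is a knight, and the claim "B is a knave" is indeed True.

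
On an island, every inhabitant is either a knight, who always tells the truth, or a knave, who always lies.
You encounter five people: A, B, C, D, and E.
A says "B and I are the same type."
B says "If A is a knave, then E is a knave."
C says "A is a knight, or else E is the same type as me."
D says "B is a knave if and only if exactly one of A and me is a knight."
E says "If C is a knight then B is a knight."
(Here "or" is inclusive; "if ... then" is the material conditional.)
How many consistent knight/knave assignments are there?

Consistent assignments:
  A=knight, B=knight, C=knight, D=knight, E=knight
  A=knight, B=knight, C=knight, D=knave, E=knight

2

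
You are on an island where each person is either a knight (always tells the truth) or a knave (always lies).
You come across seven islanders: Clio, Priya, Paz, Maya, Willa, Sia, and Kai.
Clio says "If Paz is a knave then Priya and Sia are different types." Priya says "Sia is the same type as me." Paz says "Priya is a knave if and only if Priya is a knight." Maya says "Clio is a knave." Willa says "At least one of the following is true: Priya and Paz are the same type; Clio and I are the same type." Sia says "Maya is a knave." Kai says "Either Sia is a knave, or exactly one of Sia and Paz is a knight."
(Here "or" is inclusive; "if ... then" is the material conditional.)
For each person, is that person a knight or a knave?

Clio is a knight, Priya is a knave, Paz is a knave, Maya is a knave, Willa is a knight, Sia is a knight, and Kai is a knight.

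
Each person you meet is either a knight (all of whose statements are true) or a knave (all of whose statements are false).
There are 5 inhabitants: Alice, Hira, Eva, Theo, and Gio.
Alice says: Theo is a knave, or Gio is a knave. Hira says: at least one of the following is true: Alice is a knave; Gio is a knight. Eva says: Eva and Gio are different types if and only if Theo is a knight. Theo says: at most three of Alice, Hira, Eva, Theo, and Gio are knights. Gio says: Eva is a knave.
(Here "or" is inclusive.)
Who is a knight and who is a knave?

Alice is a knight, Hira is a knave, Eva is a knight, Theo is a knight, and Gio is a knave.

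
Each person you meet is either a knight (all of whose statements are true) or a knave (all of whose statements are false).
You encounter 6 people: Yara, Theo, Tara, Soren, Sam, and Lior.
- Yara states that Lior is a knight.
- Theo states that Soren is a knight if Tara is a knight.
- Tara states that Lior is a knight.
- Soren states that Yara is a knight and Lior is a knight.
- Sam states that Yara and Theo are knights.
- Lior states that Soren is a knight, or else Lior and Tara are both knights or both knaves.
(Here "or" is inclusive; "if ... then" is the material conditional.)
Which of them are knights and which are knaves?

Yara is a knight, Theo is a knight, Tara is a knight, Soren is a knight, Sam is a knight, and Lior is a knight.

As a knight, Yara's statement "Lior is a knight" should be true; it is.
Theo is a knight; "Soren is a knight if Tara is a knight" is true, as required.
Tara is a knight, and the claim "Lior is a knight" is indeed true.
Soren is a knight, so "Yara is a knight and Lior is a knight" must be true — and it is.
Sam is a knight; "Yara and Theo are knights" is true, as required.
Lior (knight): "Soren is a knight, or else Lior and Tara are both knights or both knaves" — true. ✓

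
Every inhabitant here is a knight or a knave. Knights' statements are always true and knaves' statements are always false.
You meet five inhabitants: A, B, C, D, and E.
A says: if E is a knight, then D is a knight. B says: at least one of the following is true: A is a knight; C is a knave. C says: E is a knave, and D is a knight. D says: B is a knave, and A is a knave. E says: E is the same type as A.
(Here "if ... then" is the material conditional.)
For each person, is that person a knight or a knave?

Knights: A and B. Knaves: C, D, and E.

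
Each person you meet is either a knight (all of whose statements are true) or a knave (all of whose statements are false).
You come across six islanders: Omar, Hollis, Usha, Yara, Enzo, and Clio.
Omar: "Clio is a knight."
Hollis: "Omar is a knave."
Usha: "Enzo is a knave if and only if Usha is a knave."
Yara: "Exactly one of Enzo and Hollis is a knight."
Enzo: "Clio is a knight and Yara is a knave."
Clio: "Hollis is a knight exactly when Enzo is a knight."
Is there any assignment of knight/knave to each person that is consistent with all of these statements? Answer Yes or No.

No

Checking all 64 assignments, each has at least one speaker whose statement's truth value contradicts their type.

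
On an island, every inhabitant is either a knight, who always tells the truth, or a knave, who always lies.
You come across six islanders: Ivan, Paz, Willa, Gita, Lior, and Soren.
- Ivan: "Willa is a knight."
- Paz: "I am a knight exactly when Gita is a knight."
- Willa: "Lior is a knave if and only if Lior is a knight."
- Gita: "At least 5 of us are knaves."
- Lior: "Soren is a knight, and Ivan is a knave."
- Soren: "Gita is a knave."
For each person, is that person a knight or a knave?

Knights: Gita. Knaves: Ivan, Paz, Willa, Lior, and Soren.

Ivan is a knave; "Willa is a knight" is False, as required.
Paz is a knave; "I am a knight exactly when Gita is a knight" is False, as required.
Willa is a knave, and the claim "Lior is a knave if and only if Lior is a knight" is indeed False.
Gita (knight): "at least 5 of us are knaves" — true. ✓
Lior (knave): "Soren is a knight, and Ivan is a knave" — False. ✓
Since Soren is a knave, "Gita is a knave" needs to be False, which holds.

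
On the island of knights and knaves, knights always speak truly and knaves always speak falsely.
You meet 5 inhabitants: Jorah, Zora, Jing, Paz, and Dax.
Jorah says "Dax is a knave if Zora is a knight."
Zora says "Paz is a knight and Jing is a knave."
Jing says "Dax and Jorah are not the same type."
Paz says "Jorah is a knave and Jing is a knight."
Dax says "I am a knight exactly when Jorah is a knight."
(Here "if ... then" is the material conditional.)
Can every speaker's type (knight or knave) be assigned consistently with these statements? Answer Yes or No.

Yes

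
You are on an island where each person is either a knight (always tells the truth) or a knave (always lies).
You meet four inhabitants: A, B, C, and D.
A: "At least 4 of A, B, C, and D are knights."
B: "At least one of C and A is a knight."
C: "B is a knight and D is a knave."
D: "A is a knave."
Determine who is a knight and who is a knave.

A is a knave, B is a knave, C is a knave, and D is a knight.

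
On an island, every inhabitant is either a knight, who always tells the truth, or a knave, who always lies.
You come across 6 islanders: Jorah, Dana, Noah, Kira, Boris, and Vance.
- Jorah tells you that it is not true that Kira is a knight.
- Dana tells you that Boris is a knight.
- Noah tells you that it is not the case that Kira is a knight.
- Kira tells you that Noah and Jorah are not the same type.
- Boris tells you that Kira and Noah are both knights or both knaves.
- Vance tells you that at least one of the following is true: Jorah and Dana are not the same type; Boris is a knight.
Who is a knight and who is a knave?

Jorah is a knight, Dana is a knave, Noah is a knight, Kira is a knave, Boris is a knave, and Vance is a knight.

Jorah is a knight, so "it is not true that Kira is a knight" must be true — and it is.
Dana is a knave, and the claim "Boris is a knight" is indeed False.
Since Noah is a knight, "it is not the case that Kira is a knight" needs to be true, which holds.
Since Kira is a knave, "Noah and Jorah are not the same type" needs to be False, which holds.
Boris is a knave; "Kira and Noah are both knights or both knaves" is False, as required.
As a knight, Vance's statement "at least one of the following is true: Jorah and Dana are not the same type; Boris is a knight" should be true; it is.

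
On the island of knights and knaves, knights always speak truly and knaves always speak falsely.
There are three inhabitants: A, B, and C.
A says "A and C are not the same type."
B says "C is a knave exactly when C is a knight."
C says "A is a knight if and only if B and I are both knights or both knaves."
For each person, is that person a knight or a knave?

Knights: none. Knaves: A, B, and C.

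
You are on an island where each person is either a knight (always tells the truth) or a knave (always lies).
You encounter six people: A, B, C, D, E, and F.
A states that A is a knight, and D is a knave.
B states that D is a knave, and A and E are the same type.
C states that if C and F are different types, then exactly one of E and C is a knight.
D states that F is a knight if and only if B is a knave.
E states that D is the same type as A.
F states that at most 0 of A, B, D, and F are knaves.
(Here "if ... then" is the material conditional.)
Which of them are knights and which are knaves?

Knights: A and C. Knaves: B, D, E, and F.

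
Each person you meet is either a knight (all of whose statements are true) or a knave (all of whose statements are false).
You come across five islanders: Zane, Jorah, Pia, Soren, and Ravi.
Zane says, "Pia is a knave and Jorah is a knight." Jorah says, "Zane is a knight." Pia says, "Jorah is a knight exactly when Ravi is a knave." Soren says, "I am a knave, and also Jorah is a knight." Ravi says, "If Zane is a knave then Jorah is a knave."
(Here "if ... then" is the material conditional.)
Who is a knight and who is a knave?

Knights: Pia and Ravi. Knaves: Zane, Jorah, and Soren.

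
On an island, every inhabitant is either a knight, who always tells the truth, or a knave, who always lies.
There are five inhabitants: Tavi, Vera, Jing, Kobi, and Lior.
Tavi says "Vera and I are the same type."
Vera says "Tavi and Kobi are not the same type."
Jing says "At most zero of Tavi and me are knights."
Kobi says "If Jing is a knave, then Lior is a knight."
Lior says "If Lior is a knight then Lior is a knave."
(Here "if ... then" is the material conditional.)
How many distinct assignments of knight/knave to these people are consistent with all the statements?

0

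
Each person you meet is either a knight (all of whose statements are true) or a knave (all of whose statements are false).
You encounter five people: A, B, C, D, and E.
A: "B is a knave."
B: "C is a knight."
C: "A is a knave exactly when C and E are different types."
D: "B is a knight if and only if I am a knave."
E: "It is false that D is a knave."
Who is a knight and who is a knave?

Since A is a knight, "B is a knave" needs to be true, which holds.
Since B is a knave, "C is a knight" needs to be False, which holds.
C is a knave, so "A is a knave exactly when C and E are different types" must be False — and it is.
D is a knight, so "B is a knight if and only if I am a knave" must be true — and it is.
E (knight): "it is false that D is a knave" — true. ✓

A is a knight, B is a knave, C is a knave, D is a knight, and E is a knight.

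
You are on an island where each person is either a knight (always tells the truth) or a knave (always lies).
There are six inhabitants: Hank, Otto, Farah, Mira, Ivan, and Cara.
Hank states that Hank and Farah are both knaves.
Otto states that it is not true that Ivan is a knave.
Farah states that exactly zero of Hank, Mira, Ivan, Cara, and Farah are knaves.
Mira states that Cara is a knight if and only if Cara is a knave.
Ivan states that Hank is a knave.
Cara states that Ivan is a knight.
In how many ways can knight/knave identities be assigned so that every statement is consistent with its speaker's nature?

0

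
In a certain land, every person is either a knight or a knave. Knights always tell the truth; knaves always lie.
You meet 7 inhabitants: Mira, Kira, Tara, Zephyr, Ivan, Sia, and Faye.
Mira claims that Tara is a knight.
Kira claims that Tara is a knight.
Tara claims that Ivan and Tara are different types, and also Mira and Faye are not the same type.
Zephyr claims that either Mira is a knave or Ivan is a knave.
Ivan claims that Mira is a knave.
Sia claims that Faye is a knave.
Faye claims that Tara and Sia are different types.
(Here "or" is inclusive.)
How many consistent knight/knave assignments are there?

Consistent assignments:
  Mira=knight, Kira=knight, Tara=knight, Zephyr=knight, Ivan=knave, Sia=knight, Faye=knave

1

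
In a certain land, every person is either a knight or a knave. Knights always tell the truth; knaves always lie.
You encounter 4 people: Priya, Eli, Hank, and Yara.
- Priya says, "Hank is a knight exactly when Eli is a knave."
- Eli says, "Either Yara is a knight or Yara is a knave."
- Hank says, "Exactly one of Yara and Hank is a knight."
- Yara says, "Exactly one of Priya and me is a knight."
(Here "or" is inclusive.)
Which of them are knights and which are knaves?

Priya is a knave, Eli is a knight, Hank is a knight, and Yara is a knave.

Suppose Priya is a knight. Then Priya's statement "Hank is a knight exactly when Eli is a knave" would have to be true. Checking the 8 ways to assign the others, none is consistent with every speaker.
(For instance, with Eli=knight, Hank=knight, Yara=knave, Priya's claim "Hank is a knight exactly when Eli is a knave" comes out false where it would need to be true.)
So Priya must be a knave, making "Hank is a knight exactly when Eli is a knave" false. Taking Priya=knave, Eli=knight, Hank=knight, Yara=knave, each remaining statement checks out:
  Eli (knight): "either Yara is a knight or Yara is a knave" — true. ✓
  Hank (knight): "exactly one of Yara and Hank is a knight" — true. ✓
  Yara (knave): "exactly one of Priya and me is a knight" — false. ✓
This is the unique consistent assignment.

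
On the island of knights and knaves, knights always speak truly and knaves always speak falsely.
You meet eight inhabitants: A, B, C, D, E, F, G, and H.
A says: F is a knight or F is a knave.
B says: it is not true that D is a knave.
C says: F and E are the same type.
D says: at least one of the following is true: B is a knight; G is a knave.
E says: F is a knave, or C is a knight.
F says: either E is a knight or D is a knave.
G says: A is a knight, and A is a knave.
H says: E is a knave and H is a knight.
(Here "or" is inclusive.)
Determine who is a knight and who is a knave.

A is a knight, B is a knight, C is a knight, D is a knight, E is a knight, F is a knight, G is a knave, and H is a knave.

A is a knight; "F is a knight or F is a knave" is true, as required.
B is a knight; "it is not true that D is a knave" is true, as required.
C is a knight, so "F and E are the same type" must be true — and it is.
As a knight, D's statement "at least one of the following is true: B is a knight; G is a knave" should be true; it is.
E is a knight; "F is a knave, or C is a knight" is true, as required.
F is a knight; "either E is a knight or D is a knave" is true, as required.
As a knave, G's statement "A is a knight, and A is a knave" should be false; it is.
As a knave, H's statement "E is a knave and H is a knight" should be false; it is.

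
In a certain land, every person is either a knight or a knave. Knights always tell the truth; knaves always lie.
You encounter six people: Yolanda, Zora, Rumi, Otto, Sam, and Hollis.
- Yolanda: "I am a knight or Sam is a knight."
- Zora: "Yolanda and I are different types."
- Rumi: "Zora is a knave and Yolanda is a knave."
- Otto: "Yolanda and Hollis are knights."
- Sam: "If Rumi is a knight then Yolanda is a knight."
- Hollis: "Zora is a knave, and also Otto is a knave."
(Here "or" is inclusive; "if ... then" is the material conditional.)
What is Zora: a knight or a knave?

Zora is a knave.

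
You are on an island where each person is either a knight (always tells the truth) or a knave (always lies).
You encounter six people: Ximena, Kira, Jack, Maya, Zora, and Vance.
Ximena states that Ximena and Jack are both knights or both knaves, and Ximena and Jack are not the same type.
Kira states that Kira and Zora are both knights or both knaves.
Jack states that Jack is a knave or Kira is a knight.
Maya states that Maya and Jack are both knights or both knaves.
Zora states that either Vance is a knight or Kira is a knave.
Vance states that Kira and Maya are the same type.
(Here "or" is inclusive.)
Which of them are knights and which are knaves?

Ximena is a knave, Kira is a knight, Jack is a knight, Maya is a knight, Zora is a knight, and Vance is a knight.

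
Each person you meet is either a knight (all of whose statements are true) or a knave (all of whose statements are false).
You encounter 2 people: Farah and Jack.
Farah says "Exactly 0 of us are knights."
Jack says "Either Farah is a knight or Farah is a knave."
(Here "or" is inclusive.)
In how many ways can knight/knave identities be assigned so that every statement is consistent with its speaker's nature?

1

Consistent assignments:
  Farah=knave, Jack=knight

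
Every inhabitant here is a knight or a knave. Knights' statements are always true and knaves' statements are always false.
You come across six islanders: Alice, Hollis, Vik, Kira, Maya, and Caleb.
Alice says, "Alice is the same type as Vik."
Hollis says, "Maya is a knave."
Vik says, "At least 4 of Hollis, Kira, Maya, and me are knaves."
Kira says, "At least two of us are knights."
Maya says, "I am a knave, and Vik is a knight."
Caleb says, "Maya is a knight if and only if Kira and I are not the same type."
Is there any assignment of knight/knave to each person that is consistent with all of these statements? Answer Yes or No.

No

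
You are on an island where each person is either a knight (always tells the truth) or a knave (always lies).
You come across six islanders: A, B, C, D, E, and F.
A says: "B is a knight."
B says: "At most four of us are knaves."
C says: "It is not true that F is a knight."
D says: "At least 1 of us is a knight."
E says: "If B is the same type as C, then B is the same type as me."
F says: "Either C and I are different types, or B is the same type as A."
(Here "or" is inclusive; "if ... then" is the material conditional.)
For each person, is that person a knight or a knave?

As a knight, A's statement "B is a knight" should be True; it is.
B (knight): "at most four of us are knaves" — True. ✓
Since C is a knave, "it is not true that F is a knight" needs to be False, which holds.
Since D is a knight, "at least 1 of us is a knight" needs to be True, which holds.
E (knight): "if B is the same type as C, then B is the same type as me" — True. ✓
F is a knight; "either C and I are different types, or B is the same type as A" is True, as required.

A is a knight, B is a knight, C is a knave, D is a knight, E is a knight, and F is a knight.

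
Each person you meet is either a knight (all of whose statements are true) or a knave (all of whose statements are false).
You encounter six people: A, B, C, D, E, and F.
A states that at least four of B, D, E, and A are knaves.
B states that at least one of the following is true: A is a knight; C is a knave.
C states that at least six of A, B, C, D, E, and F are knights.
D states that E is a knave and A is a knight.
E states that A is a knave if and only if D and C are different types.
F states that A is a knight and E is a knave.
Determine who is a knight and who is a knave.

A is a knave, B is a knight, C is a knave, D is a knave, E is a knave, and F is a knave.

As a knave, A's statement "at least four of B, D, E, and A are knaves" should be false; it is.
B (knight): "at least one of the following is true: A is a knight; C is a knave" — True. ✓
C (knave): "at least six of A, B, C, D, E, and F are knights" — false. ✓
D is a knave; "E is a knave and A is a knight" is false, as required.
E is a knave, and the claim "A is a knave if and only if D and C are different types" is indeed false.
F is a knave, and the claim "A is a knight and E is a knave" is indeed false.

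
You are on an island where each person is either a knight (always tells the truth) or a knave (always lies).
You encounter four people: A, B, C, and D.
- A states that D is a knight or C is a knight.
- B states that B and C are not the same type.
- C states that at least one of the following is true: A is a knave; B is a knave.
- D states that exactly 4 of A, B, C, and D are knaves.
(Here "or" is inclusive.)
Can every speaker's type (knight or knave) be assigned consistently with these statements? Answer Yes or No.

No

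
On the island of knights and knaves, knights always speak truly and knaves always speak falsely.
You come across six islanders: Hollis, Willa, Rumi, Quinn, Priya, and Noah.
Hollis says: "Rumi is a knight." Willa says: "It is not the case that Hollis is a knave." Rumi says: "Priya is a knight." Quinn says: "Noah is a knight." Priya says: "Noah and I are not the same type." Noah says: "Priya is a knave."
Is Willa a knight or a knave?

Willa is a knight.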